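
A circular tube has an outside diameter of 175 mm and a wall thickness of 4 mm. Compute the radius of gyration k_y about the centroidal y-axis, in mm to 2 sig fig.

Break the section into simple shapes (no overlaps), measuring from the bottom-left corner of the bounding box.
Outer circle: ⌀175, A = 24 053 mm², x = 87.5 mm, Ī = 46 038 598 mm⁴.
Bore (subtracted): ⌀167, A = 21 904 mm², x = 87.5 mm, Ī = 38 179 988 mm⁴.
By symmetry the centroid is at mid-width, x̄ = 87.5 mm.
All pieces are centred on the centroidal y-axis, so I = ΣĪ (holes subtracted) = 7 858 611 mm⁴.
Radius of gyration: k = √(I/A) = √(7 858 611 / 2 149) = 60.47 mm.

k_y ≈ 60 mm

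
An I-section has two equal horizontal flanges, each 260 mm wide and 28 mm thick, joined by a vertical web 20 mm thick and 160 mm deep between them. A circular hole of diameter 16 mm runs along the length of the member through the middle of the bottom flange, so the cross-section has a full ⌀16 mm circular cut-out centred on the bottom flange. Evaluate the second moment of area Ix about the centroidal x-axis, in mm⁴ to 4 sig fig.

Decompose the section into non-overlapping parts with the origin at the bottom-left of its bounding rectangle.
Bottom flange: 260 × 28, A = 7 280 mm², y = 14 mm, Ī = 475 627 mm⁴.
Web: 20 × 160, A = 3 200 mm², y = 108 mm, Ī = 6 826 667 mm⁴.
Top flange: 260 × 28, A = 7 280 mm², y = 202 mm, Ī = 475 627 mm⁴.
Hole (subtracted): ⌀16, A = 201.062 mm², y = 14 mm, Ī = 3216.99 mm⁴.
Centroid: ȳ = ΣA·y / ΣA = 109.076 mm.
Transfer each piece to the centroidal x-axis using Ī + A·d² with d = y − 109.076:
  bottom flange: d = -95.0764 mm → contributes +66 283 297 mm⁴
  web: d = -1.07636 mm → contributes +6 830 374 mm⁴
  top flange: d = 92.9236 mm → contributes +63 336 985 mm⁴
  hole: d = -95.0764 mm → contributes −1 820 719 mm⁴
Total I = 134 629 937 mm⁴.

Ix ≈ 1.346 × 10⁸ mm⁴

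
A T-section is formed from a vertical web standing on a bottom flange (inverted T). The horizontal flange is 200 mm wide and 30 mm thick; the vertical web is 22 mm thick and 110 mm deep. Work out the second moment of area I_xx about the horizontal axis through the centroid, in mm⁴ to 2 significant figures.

Decompose the section into non-overlapping parts with the origin at the bottom-left of its bounding rectangle.
Flange: 200 × 30, A = 6 000 mm², y = 15 mm, Ī = 450 000 mm⁴.
Web: 22 × 110, A = 2 420 mm², y = 85 mm, Ī = 2 440 167 mm⁴.
Centroid: ȳ = ΣA·y / ΣA = 35.12 mm.
Transfer each piece to the horizontal axis through the centroid using Ī + A·d² with d = y − 35.12:
  flange: d = -20.12 mm → contributes +2 878 588 mm⁴
  web: d = 49.88 mm → contributes +8 461 460 mm⁴
Total I = 11 340 048 mm⁴.

I_xx ≈ 1.1 × 10⁷ mm⁴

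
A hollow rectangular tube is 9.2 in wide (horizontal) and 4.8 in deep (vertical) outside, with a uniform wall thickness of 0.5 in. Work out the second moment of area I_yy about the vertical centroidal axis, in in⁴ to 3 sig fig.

Break the section into simple shapes (no overlaps), measuring from the bottom-left corner of the bounding box.
Outer rectangle: 9.2 × 4.8, A = 44.16 in², x = 4.6 in, Ī = 311.48 in⁴.
Inner void (subtracted): 8.2 × 3.8, A = 31.16 in², x = 4.6 in, Ī = 174.6 in⁴.
By symmetry the centroid is at mid-width, x̄ = 4.6 in.
All pieces are centred on the vertical centroidal axis, so I = ΣĪ (holes subtracted) = 136.88 in⁴.

I_yy ≈ 137 in⁴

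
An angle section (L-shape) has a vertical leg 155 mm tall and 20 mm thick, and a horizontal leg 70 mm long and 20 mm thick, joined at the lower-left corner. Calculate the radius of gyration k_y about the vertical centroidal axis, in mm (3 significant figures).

k_y ≈ 17.4 mm

Split into non-overlapping primitives; take the origin at the lower-left of the bounding box.
Vertical leg: 20 × 155, A = 3 100 mm², x = 10 mm, Ī = 103 333 mm⁴.
Horizontal leg (remainder): 50 × 20, A = 1 000 mm², x = 45 mm, Ī = 208 333 mm⁴.
Centroid: x̄ = ΣA·x / ΣA = 18.537 mm.
Transfer each piece to the vertical centroidal axis using Ī + A·d² with d = x − 18.537:
  vertical leg: d = -8.5366 mm → contributes +329 241 mm⁴
  horizontal leg (remainder): d = 26.463 mm → contributes +908 646 mm⁴
Total I = 1 237 886 mm⁴.
Radius of gyration: k = √(I/A) = √(1 237 886 / 4 100) = 17.376 mm.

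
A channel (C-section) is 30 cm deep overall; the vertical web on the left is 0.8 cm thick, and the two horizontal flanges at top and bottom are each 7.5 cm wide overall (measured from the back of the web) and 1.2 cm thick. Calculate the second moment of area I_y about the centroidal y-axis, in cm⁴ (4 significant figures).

I_y ≈ 196.8 cm⁴

Decompose the section into non-overlapping parts with the origin at the bottom-left of its bounding rectangle.
Web: 0.8 × 30, A = 24 cm², x = 0.4 cm, Ī = 1.28 cm⁴.
Top flange (beyond web): 6.7 × 1.2, A = 8.04 cm², x = 4.15 cm, Ī = 30.0763 cm⁴.
Bottom flange (beyond web): 6.7 × 1.2, A = 8.04 cm², x = 4.15 cm, Ī = 30.0763 cm⁴.
Centroid: x̄ = ΣA·x / ΣA = 1.90449 cm.
Transfer each piece to the centroidal y-axis using Ī + A·d² with d = x − 1.90449:
  web: d = -1.50449 cm → contributes +55.6038 cm⁴
  top flange (beyond web): d = 2.24551 cm → contributes +70.6165 cm⁴
  bottom flange (beyond web): d = 2.24551 cm → contributes +70.6165 cm⁴
Total I = 196.837 cm⁴.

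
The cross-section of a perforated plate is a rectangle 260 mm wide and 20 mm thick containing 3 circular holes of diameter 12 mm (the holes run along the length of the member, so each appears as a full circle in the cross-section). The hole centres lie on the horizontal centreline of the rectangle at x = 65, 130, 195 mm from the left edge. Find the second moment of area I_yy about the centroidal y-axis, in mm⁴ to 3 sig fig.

Treat the section as a set of non-overlapping primitives; coordinates are from the bounding-box lower-left.
Plate: 260 × 20, A = 5 200 mm², x = 130 mm, Ī = 29 293 333 mm⁴.
Hole 1 (subtracted): ⌀12, A = 113.1 mm², x = 65 mm, Ī = 1017.9 mm⁴.
Hole 2 (subtracted): ⌀12, A = 113.1 mm², x = 130 mm, Ī = 1017.9 mm⁴.
Hole 3 (subtracted): ⌀12, A = 113.1 mm², x = 195 mm, Ī = 1017.9 mm⁴.
By symmetry the centroid is at mid-width, x̄ = 130 mm.
Transfer each piece to the centroidal y-axis using Ī + A·d² with d = x − 130:
  plate: d = 0 mm → contributes +29 293 333 mm⁴
  hole 1: d = -65 mm → contributes −478 854 mm⁴
  hole 2: d = 0 mm → contributes −1017.9 mm⁴
  hole 3: d = 65 mm → contributes −478 854 mm⁴
Total I = 28 334 607 mm⁴.

I_yy ≈ 2.83 × 10⁷ mm⁴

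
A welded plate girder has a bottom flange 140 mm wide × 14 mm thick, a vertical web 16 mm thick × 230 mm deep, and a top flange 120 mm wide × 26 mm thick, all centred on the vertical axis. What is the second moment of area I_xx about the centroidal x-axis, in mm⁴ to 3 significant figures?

I_xx ≈ 9.38 × 10⁷ mm⁴

Decompose the section into non-overlapping parts with the origin at the bottom-left of its bounding rectangle.
Bottom plate: 140 × 14, A = 1 960 mm², y = 7 mm, Ī = 32 013 mm⁴.
Web plate: 16 × 230, A = 3 680 mm², y = 129 mm, Ī = 16 222 667 mm⁴.
Top plate: 120 × 26, A = 3 120 mm², y = 257 mm, Ī = 175 760 mm⁴.
Centroid: ȳ = ΣA·y / ΣA = 147.29 mm.
Transfer each piece to the centroidal x-axis using Ī + A·d² with d = y − 147.29:
  bottom plate: d = -140.29 mm → contributes +38 608 561 mm⁴
  web plate: d = -18.292 mm → contributes +17 454 017 mm⁴
  top plate: d = 109.71 mm → contributes +37 727 435 mm⁴
Total I = 93 790 012 mm⁴.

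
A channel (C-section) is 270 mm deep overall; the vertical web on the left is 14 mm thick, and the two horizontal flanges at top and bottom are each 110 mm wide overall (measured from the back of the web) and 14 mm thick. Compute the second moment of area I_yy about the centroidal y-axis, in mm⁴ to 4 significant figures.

I_yy ≈ 6.878 × 10⁶ mm⁴

Split into non-overlapping primitives; take the origin at the lower-left of the bounding box.
Web: 14 × 270, A = 3 780 mm², x = 7 mm, Ī = 61 740 mm⁴.
Top flange (beyond web): 96 × 14, A = 1 344 mm², x = 62 mm, Ī = 1 032 192 mm⁴.
Bottom flange (beyond web): 96 × 14, A = 1 344 mm², x = 62 mm, Ī = 1 032 192 mm⁴.
Centroid: x̄ = ΣA·x / ΣA = 29.8571 mm.
Transfer each piece to the centroidal y-axis using Ī + A·d² with d = x − 29.8571:
  web: d = -22.8571 mm → contributes +2 036 597 mm⁴
  top flange (beyond web): d = 32.1429 mm → contributes +2 420 763 mm⁴
  bottom flange (beyond web): d = 32.1429 mm → contributes +2 420 763 mm⁴
Total I = 6 878 124 mm⁴.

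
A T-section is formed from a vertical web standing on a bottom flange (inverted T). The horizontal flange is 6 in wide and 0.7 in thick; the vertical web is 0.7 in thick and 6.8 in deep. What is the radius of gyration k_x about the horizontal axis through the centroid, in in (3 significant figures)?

k_x ≈ 2.36 in

Split into non-overlapping primitives; take the origin at the lower-left of the bounding box.
Flange: 6 × 0.7, A = 4.2 in², y = 0.35 in, Ī = 0.1715 in⁴.
Web: 0.7 × 6.8, A = 4.76 in², y = 4.1 in, Ī = 18.342 in⁴.
Centroid: ȳ = ΣA·y / ΣA = 2.3422 in.
Transfer each piece to the horizontal axis through the centroid using Ī + A·d² with d = y − 2.3422:
  flange: d = -1.9922 in → contributes +16.841 in⁴
  web: d = 1.7578 in → contributes +33.05 in⁴
Total I = 49.89 in⁴.
Radius of gyration: k = √(I/A) = √(49.89 / 8.96) = 2.3597 in.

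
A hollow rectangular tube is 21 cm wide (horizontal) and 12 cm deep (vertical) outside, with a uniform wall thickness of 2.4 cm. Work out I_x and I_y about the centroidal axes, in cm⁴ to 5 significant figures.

I_x ≈ 2520.1 cm⁴, I_y ≈ 6710.1 cm⁴

Treat the section as a set of non-overlapping primitives; coordinates are from the bounding-box lower-left.
Outer rectangle: 21 × 12, A = 252 cm², y = 6 cm, Ī = 3 024 cm⁴.
Inner void (subtracted): 16.2 × 7.2, A = 116.64 cm², y = 6 cm, Ī = 503.8848 cm⁴.
By symmetry the centroid is at mid-height, ȳ = 6 cm.
All pieces are centred on the centroidal x-axis, so I = ΣĪ (holes subtracted) = 2520.115 cm⁴.
Repeating about the centroidal y-axis gives I_y = 6710.083 cm⁴.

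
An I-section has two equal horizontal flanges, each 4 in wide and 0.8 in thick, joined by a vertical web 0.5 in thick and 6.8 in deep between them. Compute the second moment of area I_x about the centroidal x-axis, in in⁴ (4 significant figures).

Break the section into simple shapes (no overlaps), measuring from the bottom-left corner of the bounding box.
Bottom flange: 4 × 0.8, A = 3.2 in², y = 0.4 in, Ī = 0.170667 in⁴.
Web: 0.5 × 6.8, A = 3.4 in², y = 4.2 in, Ī = 13.1013 in⁴.
Top flange: 4 × 0.8, A = 3.2 in², y = 8 in, Ī = 0.170667 in⁴.
By symmetry the centroid is at mid-height, ȳ = 4.2 in.
Transfer each piece to the centroidal x-axis using Ī + A·d² with d = y − 4.2:
  bottom flange: d = -3.8 in → contributes +46.3787 in⁴
  web: d = 0 in → contributes +13.1013 in⁴
  top flange: d = 3.8 in → contributes +46.3787 in⁴
Total I = 105.859 in⁴.

I_x ≈ 105.9 in⁴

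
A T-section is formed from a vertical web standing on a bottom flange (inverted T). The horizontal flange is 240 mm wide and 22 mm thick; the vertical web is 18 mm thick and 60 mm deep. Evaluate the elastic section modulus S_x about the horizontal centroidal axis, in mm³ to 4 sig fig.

Break the section into simple shapes (no overlaps), measuring from the bottom-left corner of the bounding box.
Flange: 240 × 22, A = 5 280 mm², y = 11 mm, Ī = 212 960 mm⁴.
Web: 18 × 60, A = 1 080 mm², y = 52 mm, Ī = 324 000 mm⁴.
Centroid: ȳ = ΣA·y / ΣA = 17.9623 mm.
Transfer each piece to the horizontal centroidal axis using Ī + A·d² with d = y − 17.9623:
  flange: d = -6.96226 mm → contributes +468 898 mm⁴
  web: d = 34.0377 mm → contributes +1 575 253 mm⁴
Total I = 2 044 151 mm⁴.
Extreme fibre distance c = 64.0377 mm; S = I/c = 31 921 mm³.

S_x ≈ 3.192 × 10⁴ mm³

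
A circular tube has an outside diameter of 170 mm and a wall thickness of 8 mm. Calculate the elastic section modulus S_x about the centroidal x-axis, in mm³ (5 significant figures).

Split into non-overlapping primitives; take the origin at the lower-left of the bounding box.
Outer circle: ⌀170, A = 22698.01 mm², y = 85 mm, Ī = 40 998 275 mm⁴.
Bore (subtracted): ⌀154, A = 18626.5 mm², y = 85 mm, Ī = 27 609 134 mm⁴.
By symmetry the centroid is at mid-height, ȳ = 85 mm.
All pieces are centred on the centroidal x-axis, so I = ΣĪ (holes subtracted) = 13 389 141 mm⁴.
Extreme fibre distance c = 85 mm; S = I/c = 157519.3 mm³.

S_x ≈ 1.5752 × 10⁵ mm³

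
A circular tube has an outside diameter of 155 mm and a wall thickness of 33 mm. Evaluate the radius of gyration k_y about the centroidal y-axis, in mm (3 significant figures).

Treat the section as a set of non-overlapping primitives; coordinates are from the bounding-box lower-left.
Outer circle: ⌀155, A = 18 869 mm², x = 77.5 mm, Ī = 28 333 269 mm⁴.
Bore (subtracted): ⌀89, A = 6221.1 mm², x = 77.5 mm, Ī = 3 079 853 mm⁴.
By symmetry the centroid is at mid-width, x̄ = 77.5 mm.
All pieces are centred on the centroidal y-axis, so I = ΣĪ (holes subtracted) = 25 253 417 mm⁴.
Radius of gyration: k = √(I/A) = √(25 253 417 / 12 648) = 44.684 mm.

k_y ≈ 44.7 mm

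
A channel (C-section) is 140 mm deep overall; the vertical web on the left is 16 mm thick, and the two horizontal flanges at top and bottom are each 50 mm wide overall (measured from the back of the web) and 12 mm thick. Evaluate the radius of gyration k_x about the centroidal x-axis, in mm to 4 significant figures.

k_x ≈ 47.90 mm

Decompose the section into non-overlapping parts with the origin at the bottom-left of its bounding rectangle.
Web: 16 × 140, A = 2 240 mm², y = 70 mm, Ī = 3 658 667 mm⁴.
Top flange (beyond web): 34 × 12, A = 408 mm², y = 134 mm, Ī = 4 896 mm⁴.
Bottom flange (beyond web): 34 × 12, A = 408 mm², y = 6 mm, Ī = 4 896 mm⁴.
By symmetry the centroid is at mid-height, ȳ = 70 mm.
Transfer each piece to the centroidal x-axis using Ī + A·d² with d = y − 70:
  web: d = 0 mm → contributes +3 658 667 mm⁴
  top flange (beyond web): d = 64 mm → contributes +1 676 064 mm⁴
  bottom flange (beyond web): d = -64 mm → contributes +1 676 064 mm⁴
Total I = 7 010 795 mm⁴.
Radius of gyration: k = √(I/A) = √(7 010 795 / 3 056) = 47.8968 mm.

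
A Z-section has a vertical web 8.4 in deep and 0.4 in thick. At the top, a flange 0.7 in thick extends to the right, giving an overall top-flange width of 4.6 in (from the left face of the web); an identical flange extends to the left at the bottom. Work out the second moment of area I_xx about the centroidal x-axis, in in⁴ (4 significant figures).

I_xx ≈ 107.2 in⁴

Break the section into simple shapes (no overlaps), measuring from the bottom-left corner of the bounding box.
Web: 0.4 × 8.4, A = 3.36 in², y = 4.2 in, Ī = 19.7568 in⁴.
Top flange (beyond web): 4.2 × 0.7, A = 2.94 in², y = 8.05 in, Ī = 0.12005 in⁴.
Bottom flange (beyond web): 4.2 × 0.7, A = 2.94 in², y = 0.35 in, Ī = 0.12005 in⁴.
Centroid: ȳ = ΣA·y / ΣA = 4.2 in.
Transfer each piece to the centroidal x-axis using Ī + A·d² with d = y − 4.2:
  web: d = 0 in → contributes +19.7568 in⁴
  top flange (beyond web): d = 3.85 in → contributes +43.6982 in⁴
  bottom flange (beyond web): d = -3.85 in → contributes +43.6982 in⁴
Total I = 107.153 in⁴.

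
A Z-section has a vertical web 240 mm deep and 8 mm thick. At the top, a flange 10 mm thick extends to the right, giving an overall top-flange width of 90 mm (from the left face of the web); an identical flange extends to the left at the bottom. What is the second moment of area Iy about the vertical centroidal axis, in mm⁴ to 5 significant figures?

Iy ≈ 4.2502 × 10⁶ mm⁴

Decompose the section into non-overlapping parts with the origin at the bottom-left of its bounding rectangle.
Web: 8 × 240, A = 1 920 mm², x = 86 mm, Ī = 10 240 mm⁴.
Top flange (beyond web): 82 × 10, A = 820 mm², x = 131 mm, Ī = 459473.3 mm⁴.
Bottom flange (beyond web): 82 × 10, A = 820 mm², x = 41 mm, Ī = 459473.3 mm⁴.
Centroid: x̄ = ΣA·x / ΣA = 86 mm.
Transfer each piece to the vertical centroidal axis using Ī + A·d² with d = x − 86:
  web: d = 0 mm → contributes +10 240 mm⁴
  top flange (beyond web): d = 45 mm → contributes +2 119 973 mm⁴
  bottom flange (beyond web): d = -45 mm → contributes +2 119 973 mm⁴
Total I = 4 250 187 mm⁴.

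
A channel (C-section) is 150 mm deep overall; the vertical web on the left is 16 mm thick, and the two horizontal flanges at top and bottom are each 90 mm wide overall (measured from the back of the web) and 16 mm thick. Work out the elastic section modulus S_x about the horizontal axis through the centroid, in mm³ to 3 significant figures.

Break the section into simple shapes (no overlaps), measuring from the bottom-left corner of the bounding box.
Web: 16 × 150, A = 2 400 mm², y = 75 mm, Ī = 4 500 000 mm⁴.
Top flange (beyond web): 74 × 16, A = 1 184 mm², y = 142 mm, Ī = 25 259 mm⁴.
Bottom flange (beyond web): 74 × 16, A = 1 184 mm², y = 8 mm, Ī = 25 259 mm⁴.
By symmetry the centroid is at mid-height, ȳ = 75 mm.
Transfer each piece to the horizontal axis through the centroid using Ī + A·d² with d = y − 75:
  web: d = 0 mm → contributes +4 500 000 mm⁴
  top flange (beyond web): d = 67 mm → contributes +5 340 235 mm⁴
  bottom flange (beyond web): d = -67 mm → contributes +5 340 235 mm⁴
Total I = 15 180 469 mm⁴.
Extreme fibre distance c = 75 mm; S = I/c = 202 406 mm³.

S_x ≈ 2.02 × 10⁵ mm³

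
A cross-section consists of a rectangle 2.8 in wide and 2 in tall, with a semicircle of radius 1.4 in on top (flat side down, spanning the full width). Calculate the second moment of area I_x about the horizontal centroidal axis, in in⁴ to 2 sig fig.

Split into non-overlapping primitives; take the origin at the lower-left of the bounding box.
Rectangular body: 2.8 × 2, A = 5.6 in², y = 1 in, Ī = 1.867 in⁴.
Semicircular cap: semicircle r = 1.4, A = 3.079 in², y = 2.594 in, Ī = 0.4216 in⁴.
Centroid: ȳ = ΣA·y / ΣA = 1.566 in.
Transfer each piece to the horizontal centroidal axis using Ī + A·d² with d = y − 1.566:
  rectangular body: d = -0.5655 in → contributes +3.658 in⁴
  semicircular cap: d = 1.029 in → contributes +3.679 in⁴
Total I = 7.337 in⁴.

I_x ≈ 7.3 in⁴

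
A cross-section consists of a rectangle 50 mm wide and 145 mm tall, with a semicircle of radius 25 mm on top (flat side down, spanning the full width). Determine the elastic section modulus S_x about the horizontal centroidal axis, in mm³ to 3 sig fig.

S_x ≈ 2.14 × 10⁵ mm³

Break the section into simple shapes (no overlaps), measuring from the bottom-left corner of the bounding box.
Rectangular body: 50 × 145, A = 7 250 mm², y = 72.5 mm, Ī = 12 702 604 mm⁴.
Semicircular cap: semicircle r = 25, A = 981.75 mm², y = 155.61 mm, Ī = 42 874 mm⁴.
Centroid: ȳ = ΣA·y / ΣA = 82.412 mm.
Transfer each piece to the horizontal centroidal axis using Ī + A·d² with d = y − 82.412:
  rectangular body: d = -9.912 mm → contributes +13 414 905 mm⁴
  semicircular cap: d = 73.198 mm → contributes +5 303 068 mm⁴
Total I = 18 717 974 mm⁴.
Extreme fibre distance c = 87.588 mm; S = I/c = 213 705 mm³.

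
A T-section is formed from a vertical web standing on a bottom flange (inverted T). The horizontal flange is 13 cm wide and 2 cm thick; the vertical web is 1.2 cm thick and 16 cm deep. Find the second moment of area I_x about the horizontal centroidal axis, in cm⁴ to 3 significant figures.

Decompose the section into non-overlapping parts with the origin at the bottom-left of its bounding rectangle.
Flange: 13 × 2, A = 26 cm², y = 1 cm, Ī = 8.6667 cm⁴.
Web: 1.2 × 16, A = 19.2 cm², y = 10 cm, Ī = 409.6 cm⁴.
Centroid: ȳ = ΣA·y / ΣA = 4.823 cm.
Transfer each piece to the horizontal centroidal axis using Ī + A·d² with d = y − 4.823:
  flange: d = -3.823 cm → contributes +388.67 cm⁴
  web: d = 5.177 cm → contributes +924.18 cm⁴
Total I = 1312.9 cm⁴.

I_x ≈ 1310 cm⁴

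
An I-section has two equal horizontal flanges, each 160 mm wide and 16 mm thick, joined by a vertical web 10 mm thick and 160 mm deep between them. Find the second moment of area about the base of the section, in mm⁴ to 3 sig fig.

Treat the section as a set of non-overlapping primitives; coordinates are from the bounding-box lower-left.
Bottom flange: 160 × 16, A = 2 560 mm², y = 8 mm, Ī = 54 613 mm⁴.
Web: 10 × 160, A = 1 600 mm², y = 96 mm, Ī = 3 413 333 mm⁴.
Top flange: 160 × 16, A = 2 560 mm², y = 184 mm, Ī = 54 613 mm⁴.
Transfer each piece to a horizontal axis along the bottom face using Ī + A·d² with d = y − 0:
  bottom flange: d = 8 mm → contributes +218 453 mm⁴
  web: d = 96 mm → contributes +18 158 933 mm⁴
  top flange: d = 184 mm → contributes +86 725 973 mm⁴
Total I = 105 103 360 mm⁴.

I_base ≈ 1.05 × 10⁸ mm⁴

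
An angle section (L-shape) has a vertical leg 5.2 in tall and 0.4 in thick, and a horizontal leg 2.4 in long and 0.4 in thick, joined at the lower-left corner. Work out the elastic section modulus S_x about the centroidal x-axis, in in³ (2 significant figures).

S_x ≈ 2.5 in³

Treat the section as a set of non-overlapping primitives; coordinates are from the bounding-box lower-left.
Vertical leg: 0.4 × 5.2, A = 2.08 in², y = 2.6 in, Ī = 4.687 in⁴.
Horizontal leg (remainder): 2 × 0.4, A = 0.8 in², y = 0.2 in, Ī = 0.01067 in⁴.
Centroid: ȳ = ΣA·y / ΣA = 1.933 in.
Transfer each piece to the centroidal x-axis using Ī + A·d² with d = y − 1.933:
  vertical leg: d = 0.6667 in → contributes +5.611 in⁴
  horizontal leg (remainder): d = -1.733 in → contributes +2.414 in⁴
Total I = 8.026 in⁴.
Extreme fibre distance c = 3.267 in; S = I/c = 2.457 in³.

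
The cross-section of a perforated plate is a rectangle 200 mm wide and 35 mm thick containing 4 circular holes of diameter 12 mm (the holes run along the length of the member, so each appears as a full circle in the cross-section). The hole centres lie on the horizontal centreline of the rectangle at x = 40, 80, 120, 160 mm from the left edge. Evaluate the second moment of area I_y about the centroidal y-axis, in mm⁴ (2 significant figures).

Treat the section as a set of non-overlapping primitives; coordinates are from the bounding-box lower-left.
Plate: 200 × 35, A = 7 000 mm², x = 100 mm, Ī = 23 333 333 mm⁴.
Hole 1 (subtracted): ⌀12, A = 113.1 mm², x = 40 mm, Ī = 1 018 mm⁴.
Hole 2 (subtracted): ⌀12, A = 113.1 mm², x = 80 mm, Ī = 1 018 mm⁴.
Hole 3 (subtracted): ⌀12, A = 113.1 mm², x = 120 mm, Ī = 1 018 mm⁴.
Hole 4 (subtracted): ⌀12, A = 113.1 mm², x = 160 mm, Ī = 1 018 mm⁴.
By symmetry the centroid is at mid-width, x̄ = 100 mm.
Transfer each piece to the centroidal y-axis using Ī + A·d² with d = x − 100:
  plate: d = 0 mm → contributes +23 333 333 mm⁴
  hole 1: d = -60 mm → contributes −408 168 mm⁴
  hole 2: d = -20 mm → contributes −46 257 mm⁴
  hole 3: d = 20 mm → contributes −46 257 mm⁴
  hole 4: d = 60 mm → contributes −408 168 mm⁴
Total I = 22 424 483 mm⁴.

I_y ≈ 2.2 × 10⁷ mm⁴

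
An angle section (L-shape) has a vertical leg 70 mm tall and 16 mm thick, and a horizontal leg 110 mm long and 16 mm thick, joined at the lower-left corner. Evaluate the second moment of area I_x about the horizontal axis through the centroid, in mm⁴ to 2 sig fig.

I_x ≈ 9.6 × 10⁵ mm⁴

Decompose the section into non-overlapping parts with the origin at the bottom-left of its bounding rectangle.
Vertical leg: 16 × 70, A = 1 120 mm², y = 35 mm, Ī = 457 333 mm⁴.
Horizontal leg (remainder): 94 × 16, A = 1 504 mm², y = 8 mm, Ī = 32 085 mm⁴.
Centroid: ȳ = ΣA·y / ΣA = 19.52 mm.
Transfer each piece to the horizontal axis through the centroid using Ī + A·d² with d = y − 19.52:
  vertical leg: d = 15.48 mm → contributes +725 567 mm⁴
  horizontal leg (remainder): d = -11.52 mm → contributes +231 834 mm⁴
Total I = 957 401 mm⁴.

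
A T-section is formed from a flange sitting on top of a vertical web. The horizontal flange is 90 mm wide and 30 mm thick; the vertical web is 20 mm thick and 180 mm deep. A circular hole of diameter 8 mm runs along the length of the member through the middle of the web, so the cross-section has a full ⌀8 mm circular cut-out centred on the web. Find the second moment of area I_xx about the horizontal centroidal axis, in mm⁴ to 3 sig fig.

Treat the section as a set of non-overlapping primitives; coordinates are from the bounding-box lower-left.
Flange: 90 × 30, A = 2 700 mm², y = 195 mm, Ī = 202 500 mm⁴.
Web: 20 × 180, A = 3 600 mm², y = 90 mm, Ī = 9 720 000 mm⁴.
Hole (subtracted): ⌀8, A = 50.265 mm², y = 90 mm, Ī = 201.06 mm⁴.
Centroid: ȳ = ΣA·y / ΣA = 135.36 mm.
Transfer each piece to the horizontal centroidal axis using Ī + A·d² with d = y − 135.36:
  flange: d = 59.638 mm → contributes +9 805 589 mm⁴
  web: d = -45.362 mm → contributes +17 127 736 mm⁴
  hole: d = -45.362 mm → contributes −103 633 mm⁴
Total I = 26 829 693 mm⁴.

I_xx ≈ 2.68 × 10⁷ mm⁴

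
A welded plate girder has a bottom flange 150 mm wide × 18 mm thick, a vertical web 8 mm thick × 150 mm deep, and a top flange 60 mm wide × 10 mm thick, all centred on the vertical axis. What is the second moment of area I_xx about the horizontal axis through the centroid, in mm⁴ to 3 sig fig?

Treat the section as a set of non-overlapping primitives; coordinates are from the bounding-box lower-left.
Bottom plate: 150 × 18, A = 2 700 mm², y = 9 mm, Ī = 72 900 mm⁴.
Web plate: 8 × 150, A = 1 200 mm², y = 93 mm, Ī = 2 250 000 mm⁴.
Top plate: 60 × 10, A = 600 mm², y = 173 mm, Ī = 5 000 mm⁴.
Centroid: ȳ = ΣA·y / ΣA = 53.267 mm.
Transfer each piece to the horizontal axis through the centroid using Ī + A·d² with d = y − 53.267:
  bottom plate: d = -44.267 mm → contributes +5 363 652 mm⁴
  web plate: d = 39.733 mm → contributes +4 144 485 mm⁴
  top plate: d = 119.73 mm → contributes +8 606 643 mm⁴
Total I = 18 114 780 mm⁴.

I_xx ≈ 1.81 × 10⁷ mm⁴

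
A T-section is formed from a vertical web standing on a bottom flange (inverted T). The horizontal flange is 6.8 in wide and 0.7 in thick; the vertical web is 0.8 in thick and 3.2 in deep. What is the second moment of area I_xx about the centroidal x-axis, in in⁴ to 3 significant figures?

Decompose the section into non-overlapping parts with the origin at the bottom-left of its bounding rectangle.
Flange: 6.8 × 0.7, A = 4.76 in², y = 0.35 in, Ī = 0.19437 in⁴.
Web: 0.8 × 3.2, A = 2.56 in², y = 2.3 in, Ī = 2.1845 in⁴.
Centroid: ȳ = ΣA·y / ΣA = 1.032 in.
Transfer each piece to the centroidal x-axis using Ī + A·d² with d = y − 1.032:
  flange: d = -0.68197 in → contributes +2.4081 in⁴
  web: d = 1.268 in → contributes +6.3008 in⁴
Total I = 8.7089 in⁴.

I_xx ≈ 8.71 in⁴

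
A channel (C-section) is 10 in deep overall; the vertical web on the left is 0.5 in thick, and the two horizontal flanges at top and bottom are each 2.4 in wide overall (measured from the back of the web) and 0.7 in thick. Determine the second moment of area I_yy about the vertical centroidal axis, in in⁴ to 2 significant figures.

Break the section into simple shapes (no overlaps), measuring from the bottom-left corner of the bounding box.
Web: 0.5 × 10, A = 5 in², x = 0.25 in, Ī = 0.1042 in⁴.
Top flange (beyond web): 1.9 × 0.7, A = 1.33 in², x = 1.45 in, Ī = 0.4001 in⁴.
Bottom flange (beyond web): 1.9 × 0.7, A = 1.33 in², x = 1.45 in, Ī = 0.4001 in⁴.
Centroid: x̄ = ΣA·x / ΣA = 0.6667 in.
Transfer each piece to the vertical centroidal axis using Ī + A·d² with d = x − 0.6667:
  web: d = -0.4167 in → contributes +0.9724 in⁴
  top flange (beyond web): d = 0.7833 in → contributes +1.216 in⁴
  bottom flange (beyond web): d = 0.7833 in → contributes +1.216 in⁴
Total I = 3.405 in⁴.

I_yy ≈ 3.4 in⁴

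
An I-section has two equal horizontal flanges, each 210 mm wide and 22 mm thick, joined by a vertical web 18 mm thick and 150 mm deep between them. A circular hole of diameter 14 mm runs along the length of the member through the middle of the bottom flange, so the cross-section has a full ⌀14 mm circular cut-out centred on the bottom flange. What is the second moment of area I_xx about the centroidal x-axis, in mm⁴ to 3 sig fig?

Break the section into simple shapes (no overlaps), measuring from the bottom-left corner of the bounding box.
Bottom flange: 210 × 22, A = 4 620 mm², y = 11 mm, Ī = 186 340 mm⁴.
Web: 18 × 150, A = 2 700 mm², y = 97 mm, Ī = 5 062 500 mm⁴.
Top flange: 210 × 22, A = 4 620 mm², y = 183 mm, Ī = 186 340 mm⁴.
Hole (subtracted): ⌀14, A = 153.94 mm², y = 11 mm, Ī = 1885.7 mm⁴.
Centroid: ȳ = ΣA·y / ΣA = 98.123 mm.
Transfer each piece to the centroidal x-axis using Ī + A·d² with d = y − 98.123:
  bottom flange: d = -87.123 mm → contributes +35 254 267 mm⁴
  web: d = -1.1232 mm → contributes +5 065 907 mm⁴
  top flange: d = 84.877 mm → contributes +33 469 111 mm⁴
  hole: d = -87.123 mm → contributes −1 170 346 mm⁴
Total I = 72 618 938 mm⁴.

I_xx ≈ 7.26 × 10⁷ mm⁴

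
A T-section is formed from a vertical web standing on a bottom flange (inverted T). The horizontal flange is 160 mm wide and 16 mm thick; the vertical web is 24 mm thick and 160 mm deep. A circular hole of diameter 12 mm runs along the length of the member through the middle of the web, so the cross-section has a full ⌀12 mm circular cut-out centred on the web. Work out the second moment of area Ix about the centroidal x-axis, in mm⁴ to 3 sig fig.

Ix ≈ 2.00 × 10⁷ mm⁴

Break the section into simple shapes (no overlaps), measuring from the bottom-left corner of the bounding box.
Flange: 160 × 16, A = 2 560 mm², y = 8 mm, Ī = 54 613 mm⁴.
Web: 24 × 160, A = 3 840 mm², y = 96 mm, Ī = 8 192 000 mm⁴.
Hole (subtracted): ⌀12, A = 113.1 mm², y = 96 mm, Ī = 1017.9 mm⁴.
Centroid: ȳ = ΣA·y / ΣA = 60.167 mm.
Transfer each piece to the centroidal x-axis using Ī + A·d² with d = y − 60.167:
  flange: d = -52.167 mm → contributes +7 021 327 mm⁴
  web: d = 35.833 mm → contributes +13 122 637 mm⁴
  hole: d = 35.833 mm → contributes −146 237 mm⁴
Total I = 19 997 726 mm⁴.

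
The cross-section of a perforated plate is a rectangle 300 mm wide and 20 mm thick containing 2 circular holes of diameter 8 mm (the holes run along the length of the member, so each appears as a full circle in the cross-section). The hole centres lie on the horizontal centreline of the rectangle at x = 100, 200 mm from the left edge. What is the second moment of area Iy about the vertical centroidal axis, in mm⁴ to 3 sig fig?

Treat the section as a set of non-overlapping primitives; coordinates are from the bounding-box lower-left.
Plate: 300 × 20, A = 6 000 mm², x = 150 mm, Ī = 45 000 000 mm⁴.
Hole 1 (subtracted): ⌀8, A = 50.265 mm², x = 100 mm, Ī = 201.06 mm⁴.
Hole 2 (subtracted): ⌀8, A = 50.265 mm², x = 200 mm, Ī = 201.06 mm⁴.
By symmetry the centroid is at mid-width, x̄ = 150 mm.
Transfer each piece to the vertical centroidal axis using Ī + A·d² with d = x − 150:
  plate: d = 0 mm → contributes +45 000 000 mm⁴
  hole 1: d = -50 mm → contributes −125 865 mm⁴
  hole 2: d = 50 mm → contributes −125 865 mm⁴
Total I = 44 748 270 mm⁴.

Iy ≈ 4.47 × 10⁷ mm⁴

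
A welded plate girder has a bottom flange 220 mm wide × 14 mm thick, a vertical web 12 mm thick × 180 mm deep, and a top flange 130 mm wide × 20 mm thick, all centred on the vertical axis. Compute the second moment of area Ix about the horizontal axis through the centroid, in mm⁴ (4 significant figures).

Ix ≈ 6.076 × 10⁷ mm⁴

Decompose the section into non-overlapping parts with the origin at the bottom-left of its bounding rectangle.
Bottom plate: 220 × 14, A = 3 080 mm², y = 7 mm, Ī = 50306.7 mm⁴.
Web plate: 12 × 180, A = 2 160 mm², y = 104 mm, Ī = 5 832 000 mm⁴.
Top plate: 130 × 20, A = 2 600 mm², y = 204 mm, Ī = 86666.7 mm⁴.
Centroid: ȳ = ΣA·y / ΣA = 99.0561 mm.
Transfer each piece to the horizontal axis through the centroid using Ī + A·d² with d = y − 99.0561:
  bottom plate: d = -92.0561 mm → contributes +26 151 242 mm⁴
  web plate: d = 4.94388 mm → contributes +5 884 795 mm⁴
  top plate: d = 104.944 mm → contributes +28 721 032 mm⁴
Total I = 60 757 069 mm⁴.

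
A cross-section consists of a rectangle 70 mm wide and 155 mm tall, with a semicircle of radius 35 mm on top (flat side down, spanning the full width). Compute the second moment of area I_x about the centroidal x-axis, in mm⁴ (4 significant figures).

Break the section into simple shapes (no overlaps), measuring from the bottom-left corner of the bounding box.
Rectangular body: 70 × 155, A = 10 850 mm², y = 77.5 mm, Ī = 21 722 604 mm⁴.
Semicircular cap: semicircle r = 35, A = 1924.23 mm², y = 169.854 mm, Ī = 164 704 mm⁴.
Centroid: ȳ = ΣA·y / ΣA = 91.4117 mm.
Transfer each piece to the centroidal x-axis using Ī + A·d² with d = y − 91.4117:
  rectangular body: d = -13.9117 mm → contributes +23 822 454 mm⁴
  semicircular cap: d = 78.4428 mm → contributes +12 004 986 mm⁴
Total I = 35 827 440 mm⁴.

I_x ≈ 3.583 × 10⁷ mm⁴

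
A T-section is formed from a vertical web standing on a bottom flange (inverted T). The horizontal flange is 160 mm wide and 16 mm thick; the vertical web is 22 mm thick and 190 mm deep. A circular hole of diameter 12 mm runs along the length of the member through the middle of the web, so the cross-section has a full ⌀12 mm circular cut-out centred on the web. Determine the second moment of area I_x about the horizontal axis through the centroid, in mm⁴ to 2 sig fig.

Decompose the section into non-overlapping parts with the origin at the bottom-left of its bounding rectangle.
Flange: 160 × 16, A = 2 560 mm², y = 8 mm, Ī = 54 613 mm⁴.
Web: 22 × 190, A = 4 180 mm², y = 111 mm, Ī = 12 574 833 mm⁴.
Hole (subtracted): ⌀12, A = 113.1 mm², y = 111 mm, Ī = 1 018 mm⁴.
Centroid: ȳ = ΣA·y / ΣA = 71.21 mm.
Transfer each piece to the horizontal axis through the centroid using Ī + A·d² with d = y − 71.21:
  flange: d = -63.21 mm → contributes +10 283 321 mm⁴
  web: d = 39.79 mm → contributes +19 192 570 mm⁴
  hole: d = 39.79 mm → contributes −180 073 mm⁴
Total I = 29 295 819 mm⁴.

I_x ≈ 2.9 × 10⁷ mm⁴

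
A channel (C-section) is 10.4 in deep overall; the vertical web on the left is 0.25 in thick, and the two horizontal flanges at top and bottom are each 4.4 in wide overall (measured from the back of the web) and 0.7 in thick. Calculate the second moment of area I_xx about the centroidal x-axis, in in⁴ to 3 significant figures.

I_xx ≈ 160 in⁴

Treat the section as a set of non-overlapping primitives; coordinates are from the bounding-box lower-left.
Web: 0.25 × 10.4, A = 2.6 in², y = 5.2 in, Ī = 23.435 in⁴.
Top flange (beyond web): 4.15 × 0.7, A = 2.905 in², y = 10.05 in, Ī = 0.11862 in⁴.
Bottom flange (beyond web): 4.15 × 0.7, A = 2.905 in², y = 0.35 in, Ī = 0.11862 in⁴.
By symmetry the centroid is at mid-height, ȳ = 5.2 in.
Transfer each piece to the centroidal x-axis using Ī + A·d² with d = y − 5.2:
  web: d = 0 in → contributes +23.435 in⁴
  top flange (beyond web): d = 4.85 in → contributes +68.451 in⁴
  bottom flange (beyond web): d = -4.85 in → contributes +68.451 in⁴
Total I = 160.34 in⁴.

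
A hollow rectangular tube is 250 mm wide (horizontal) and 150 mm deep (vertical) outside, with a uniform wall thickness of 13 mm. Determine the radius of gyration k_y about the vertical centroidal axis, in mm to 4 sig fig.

k_y ≈ 90.23 mm

Decompose the section into non-overlapping parts with the origin at the bottom-left of its bounding rectangle.
Outer rectangle: 250 × 150, A = 37 500 mm², x = 125 mm, Ī = 195 312 500 mm⁴.
Inner void (subtracted): 224 × 124, A = 27 776 mm², x = 125 mm, Ī = 116 140 715 mm⁴.
By symmetry the centroid is at mid-width, x̄ = 125 mm.
All pieces are centred on the vertical centroidal axis, so I = ΣĪ (holes subtracted) = 79 171 785 mm⁴.
Radius of gyration: k = √(I/A) = √(79 171 785 / 9 724) = 90.2324 mm.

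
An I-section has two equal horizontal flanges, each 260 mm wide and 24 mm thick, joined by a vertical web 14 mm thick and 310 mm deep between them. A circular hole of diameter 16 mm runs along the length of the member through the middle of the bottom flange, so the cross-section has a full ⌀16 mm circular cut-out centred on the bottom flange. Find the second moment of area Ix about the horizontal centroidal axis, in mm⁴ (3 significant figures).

Ix ≈ 3.78 × 10⁸ mm⁴

Decompose the section into non-overlapping parts with the origin at the bottom-left of its bounding rectangle.
Bottom flange: 260 × 24, A = 6 240 mm², y = 12 mm, Ī = 299 520 mm⁴.
Web: 14 × 310, A = 4 340 mm², y = 179 mm, Ī = 34 756 167 mm⁴.
Top flange: 260 × 24, A = 6 240 mm², y = 346 mm, Ī = 299 520 mm⁴.
Hole (subtracted): ⌀16, A = 201.06 mm², y = 12 mm, Ī = 3 217 mm⁴.
Centroid: ȳ = ΣA·y / ΣA = 181.02 mm.
Transfer each piece to the horizontal centroidal axis using Ī + A·d² with d = y − 181.02:
  bottom flange: d = -169.02 mm → contributes +178 563 244 mm⁴
  web: d = -2.0204 mm → contributes +34 773 883 mm⁴
  top flange: d = 164.98 mm → contributes +170 141 460 mm⁴
  hole: d = -169.02 mm → contributes −5 747 135 mm⁴
Total I = 377 731 453 mm⁴.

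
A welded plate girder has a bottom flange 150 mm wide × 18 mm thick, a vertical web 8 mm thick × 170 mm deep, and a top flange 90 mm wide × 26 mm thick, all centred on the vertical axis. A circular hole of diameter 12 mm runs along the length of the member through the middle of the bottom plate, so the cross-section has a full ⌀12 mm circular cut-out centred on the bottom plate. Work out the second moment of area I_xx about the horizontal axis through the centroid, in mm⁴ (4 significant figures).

Break the section into simple shapes (no overlaps), measuring from the bottom-left corner of the bounding box.
Bottom plate: 150 × 18, A = 2 700 mm², y = 9 mm, Ī = 72 900 mm⁴.
Web plate: 8 × 170, A = 1 360 mm², y = 103 mm, Ī = 3 275 333 mm⁴.
Top plate: 90 × 26, A = 2 340 mm², y = 201 mm, Ī = 131 820 mm⁴.
Hole (subtracted): ⌀12, A = 113.097 mm², y = 9 mm, Ī = 1017.88 mm⁴.
Centroid: ȳ = ΣA·y / ΣA = 100.797 mm.
Transfer each piece to the horizontal axis through the centroid using Ī + A·d² with d = y − 100.797:
  bottom plate: d = -91.7972 mm → contributes +22 825 055 mm⁴
  web plate: d = 2.20281 mm → contributes +3 281 933 mm⁴
  top plate: d = 100.203 mm → contributes +23 626 831 mm⁴
  hole: d = -91.7972 mm → contributes −954 058 mm⁴
Total I = 48 779 761 mm⁴.

I_xx ≈ 4.878 × 10⁷ mm⁴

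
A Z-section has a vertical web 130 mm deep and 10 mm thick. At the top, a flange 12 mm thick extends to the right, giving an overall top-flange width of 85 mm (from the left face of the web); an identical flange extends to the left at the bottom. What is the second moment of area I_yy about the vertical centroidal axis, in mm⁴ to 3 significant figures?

I_yy ≈ 4.11 × 10⁶ mm⁴

Treat the section as a set of non-overlapping primitives; coordinates are from the bounding-box lower-left.
Web: 10 × 130, A = 1 300 mm², x = 80 mm, Ī = 10 833 mm⁴.
Top flange (beyond web): 75 × 12, A = 900 mm², x = 122.5 mm, Ī = 421 875 mm⁴.
Bottom flange (beyond web): 75 × 12, A = 900 mm², x = 37.5 mm, Ī = 421 875 mm⁴.
Centroid: x̄ = ΣA·x / ΣA = 80 mm.
Transfer each piece to the vertical centroidal axis using Ī + A·d² with d = x − 80:
  web: d = 0 mm → contributes +10 833 mm⁴
  top flange (beyond web): d = 42.5 mm → contributes +2 047 500 mm⁴
  bottom flange (beyond web): d = -42.5 mm → contributes +2 047 500 mm⁴
Total I = 4 105 833 mm⁴.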